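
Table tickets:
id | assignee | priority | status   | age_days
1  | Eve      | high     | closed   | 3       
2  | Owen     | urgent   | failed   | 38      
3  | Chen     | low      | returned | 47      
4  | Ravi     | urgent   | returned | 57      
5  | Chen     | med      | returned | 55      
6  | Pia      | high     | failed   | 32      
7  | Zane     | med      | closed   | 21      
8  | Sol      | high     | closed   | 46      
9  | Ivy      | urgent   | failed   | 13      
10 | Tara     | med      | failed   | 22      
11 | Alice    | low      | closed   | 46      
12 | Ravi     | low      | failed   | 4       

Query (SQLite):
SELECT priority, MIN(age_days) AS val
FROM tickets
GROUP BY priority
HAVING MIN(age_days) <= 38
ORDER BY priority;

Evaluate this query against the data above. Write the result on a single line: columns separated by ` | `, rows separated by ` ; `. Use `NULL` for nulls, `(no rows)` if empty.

high | 3 ; low | 4 ; med | 21 ; urgent | 13

Partition tickets by priority; compute MIN(age_days) within each group.
HAVING: keep groups where MIN(age_days) <= 38.
  high: ids {1, 6, 8} → MIN(age_days)=3
  low: ids {3, 11, 12} → MIN(age_days)=4
  med: ids {5, 7, 10} → MIN(age_days)=21
  urgent: ids {2, 4, 9} → MIN(age_days)=13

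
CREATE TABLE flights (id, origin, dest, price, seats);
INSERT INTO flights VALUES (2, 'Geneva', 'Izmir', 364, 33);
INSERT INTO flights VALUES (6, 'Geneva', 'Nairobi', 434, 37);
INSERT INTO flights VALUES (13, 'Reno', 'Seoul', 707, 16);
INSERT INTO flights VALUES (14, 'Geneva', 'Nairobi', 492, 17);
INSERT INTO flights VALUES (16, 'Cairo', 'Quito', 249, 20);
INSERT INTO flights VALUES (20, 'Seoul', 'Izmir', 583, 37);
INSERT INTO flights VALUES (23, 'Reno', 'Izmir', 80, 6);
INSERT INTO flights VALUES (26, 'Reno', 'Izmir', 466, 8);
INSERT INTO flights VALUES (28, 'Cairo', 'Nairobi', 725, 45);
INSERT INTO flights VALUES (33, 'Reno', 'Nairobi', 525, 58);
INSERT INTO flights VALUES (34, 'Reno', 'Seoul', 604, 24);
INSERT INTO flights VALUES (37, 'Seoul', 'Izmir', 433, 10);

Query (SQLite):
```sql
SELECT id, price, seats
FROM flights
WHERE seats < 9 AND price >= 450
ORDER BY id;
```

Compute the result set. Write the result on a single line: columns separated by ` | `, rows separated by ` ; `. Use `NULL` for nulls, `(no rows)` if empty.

26 | 466 | 8

seats < 9: ids {23, 26}
price >= 450: ids {13, 14, 20, 26, 28, 33, 34}
Combine with AND.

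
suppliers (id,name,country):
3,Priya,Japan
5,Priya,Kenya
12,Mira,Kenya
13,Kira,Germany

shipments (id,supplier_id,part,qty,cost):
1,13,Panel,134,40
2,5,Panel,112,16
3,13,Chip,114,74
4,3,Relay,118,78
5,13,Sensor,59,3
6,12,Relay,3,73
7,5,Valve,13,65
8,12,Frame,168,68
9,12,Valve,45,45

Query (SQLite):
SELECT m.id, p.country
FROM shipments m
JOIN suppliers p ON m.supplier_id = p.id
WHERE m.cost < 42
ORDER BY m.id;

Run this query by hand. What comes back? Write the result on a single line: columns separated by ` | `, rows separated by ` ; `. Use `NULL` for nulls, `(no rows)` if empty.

Each shipments row matches the suppliers row where supplier_id = suppliers.id.
Then keep rows with m.cost < 42.

1 | Germany ; 2 | Kenya ; 5 | Germany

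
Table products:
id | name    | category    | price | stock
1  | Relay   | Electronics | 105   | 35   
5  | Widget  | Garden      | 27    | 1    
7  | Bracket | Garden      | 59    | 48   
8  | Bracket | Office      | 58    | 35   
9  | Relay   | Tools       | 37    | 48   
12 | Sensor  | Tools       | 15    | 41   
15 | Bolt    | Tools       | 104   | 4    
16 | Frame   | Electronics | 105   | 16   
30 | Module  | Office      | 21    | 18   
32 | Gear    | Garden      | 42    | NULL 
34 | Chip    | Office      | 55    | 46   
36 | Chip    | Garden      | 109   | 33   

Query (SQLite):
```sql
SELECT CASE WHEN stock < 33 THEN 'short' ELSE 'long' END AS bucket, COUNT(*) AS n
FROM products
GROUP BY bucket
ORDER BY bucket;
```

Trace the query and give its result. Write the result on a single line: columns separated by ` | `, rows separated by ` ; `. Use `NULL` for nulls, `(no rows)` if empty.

Bucket rows by stock < 33 → 'short' else 'long'; count each bucket.
NULL < 33 is unknown, so NULL stock falls into ELSE → 'long'.

long | 8 ; short | 4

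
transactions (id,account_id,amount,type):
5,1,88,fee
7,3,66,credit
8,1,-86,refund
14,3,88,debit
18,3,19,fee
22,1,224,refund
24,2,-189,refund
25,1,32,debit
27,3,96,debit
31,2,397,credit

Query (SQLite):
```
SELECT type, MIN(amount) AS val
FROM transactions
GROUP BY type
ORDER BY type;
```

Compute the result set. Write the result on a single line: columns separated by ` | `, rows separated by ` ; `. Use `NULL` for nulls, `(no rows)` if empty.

Partition transactions by type; compute MIN(amount) within each group.
  credit: ids {7, 31} → MIN(amount)=66
  debit: ids {14, 25, 27} → MIN(amount)=32
  fee: ids {5, 18} → MIN(amount)=19
  refund: ids {8, 22, 24} → MIN(amount)=-189

credit | 66 ; debit | 32 ; fee | 19 ; refund | -189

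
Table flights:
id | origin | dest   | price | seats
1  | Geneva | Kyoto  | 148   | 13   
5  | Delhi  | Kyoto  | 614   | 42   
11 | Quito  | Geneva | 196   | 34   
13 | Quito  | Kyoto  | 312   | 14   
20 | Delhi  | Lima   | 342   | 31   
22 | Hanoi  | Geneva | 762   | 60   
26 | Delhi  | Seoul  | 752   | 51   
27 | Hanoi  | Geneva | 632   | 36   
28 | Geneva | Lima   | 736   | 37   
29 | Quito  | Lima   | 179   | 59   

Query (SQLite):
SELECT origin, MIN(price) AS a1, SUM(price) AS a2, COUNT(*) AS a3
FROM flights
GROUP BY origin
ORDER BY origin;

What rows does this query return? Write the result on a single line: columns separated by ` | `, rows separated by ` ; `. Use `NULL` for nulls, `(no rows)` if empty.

Delhi | 342 | 1708 | 3 ; Geneva | 148 | 884 | 2 ; Hanoi | 632 | 1394 | 2 ; Quito | 179 | 687 | 3

Group flights by origin.
Per group compute: MIN(price), SUM(price), COUNT(*).
  Delhi: ids {5, 20, 26} → MIN(price)=342, SUM(price)=1708, COUNT(*)=3
  Geneva: ids {1, 28} → MIN(price)=148, SUM(price)=884, COUNT(*)=2
  Hanoi: ids {22, 27} → MIN(price)=632, SUM(price)=1394, COUNT(*)=2
  Quito: ids {11, 13, 29} → MIN(price)=179, SUM(price)=687, COUNT(*)=3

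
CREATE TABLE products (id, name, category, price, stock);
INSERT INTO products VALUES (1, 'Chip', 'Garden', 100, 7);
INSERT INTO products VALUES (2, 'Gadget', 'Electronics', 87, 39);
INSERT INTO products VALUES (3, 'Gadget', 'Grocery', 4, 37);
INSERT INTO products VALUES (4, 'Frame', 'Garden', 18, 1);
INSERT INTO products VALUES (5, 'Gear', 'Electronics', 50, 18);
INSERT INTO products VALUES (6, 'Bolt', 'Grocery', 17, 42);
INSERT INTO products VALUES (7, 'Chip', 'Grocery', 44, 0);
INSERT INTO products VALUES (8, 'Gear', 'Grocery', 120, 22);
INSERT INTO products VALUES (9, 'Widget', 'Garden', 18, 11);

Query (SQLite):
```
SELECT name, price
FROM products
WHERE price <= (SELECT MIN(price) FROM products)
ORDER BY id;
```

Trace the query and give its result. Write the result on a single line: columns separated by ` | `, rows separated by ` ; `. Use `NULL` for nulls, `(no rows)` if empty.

Scalar subquery: MIN(price) over all products rows = 4.
Keep rows where price <= that value.

Gadget | 4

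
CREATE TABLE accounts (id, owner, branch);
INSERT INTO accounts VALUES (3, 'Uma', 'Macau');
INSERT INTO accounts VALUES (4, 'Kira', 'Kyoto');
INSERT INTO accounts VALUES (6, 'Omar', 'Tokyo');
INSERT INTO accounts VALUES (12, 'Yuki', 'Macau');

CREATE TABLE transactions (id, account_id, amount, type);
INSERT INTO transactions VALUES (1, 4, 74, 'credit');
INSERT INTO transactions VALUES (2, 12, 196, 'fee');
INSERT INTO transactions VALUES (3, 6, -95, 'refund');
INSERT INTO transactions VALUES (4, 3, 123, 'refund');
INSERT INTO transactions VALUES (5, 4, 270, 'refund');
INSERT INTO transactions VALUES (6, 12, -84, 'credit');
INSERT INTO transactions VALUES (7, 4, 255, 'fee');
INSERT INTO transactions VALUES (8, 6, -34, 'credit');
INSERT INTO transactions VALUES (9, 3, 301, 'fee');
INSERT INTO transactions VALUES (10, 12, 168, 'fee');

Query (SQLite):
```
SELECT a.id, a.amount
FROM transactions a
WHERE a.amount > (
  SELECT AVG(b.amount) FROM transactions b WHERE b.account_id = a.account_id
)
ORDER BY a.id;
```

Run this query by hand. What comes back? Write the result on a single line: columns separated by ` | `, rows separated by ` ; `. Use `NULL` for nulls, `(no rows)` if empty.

2 | 196 ; 5 | 270 ; 7 | 255 ; 8 | -34 ; 9 | 301 ; 10 | 168

For each transactions row a, compute AVG(amount) over rows sharing a.account_id.
Keep row a if a.amount > that per-group AVG.
  account_id=3: AVG(amount) = 212.0
  account_id=4: AVG(amount) = 199.666667
  account_id=6: AVG(amount) = -64.5
  account_id=12: AVG(amount) = 93.333333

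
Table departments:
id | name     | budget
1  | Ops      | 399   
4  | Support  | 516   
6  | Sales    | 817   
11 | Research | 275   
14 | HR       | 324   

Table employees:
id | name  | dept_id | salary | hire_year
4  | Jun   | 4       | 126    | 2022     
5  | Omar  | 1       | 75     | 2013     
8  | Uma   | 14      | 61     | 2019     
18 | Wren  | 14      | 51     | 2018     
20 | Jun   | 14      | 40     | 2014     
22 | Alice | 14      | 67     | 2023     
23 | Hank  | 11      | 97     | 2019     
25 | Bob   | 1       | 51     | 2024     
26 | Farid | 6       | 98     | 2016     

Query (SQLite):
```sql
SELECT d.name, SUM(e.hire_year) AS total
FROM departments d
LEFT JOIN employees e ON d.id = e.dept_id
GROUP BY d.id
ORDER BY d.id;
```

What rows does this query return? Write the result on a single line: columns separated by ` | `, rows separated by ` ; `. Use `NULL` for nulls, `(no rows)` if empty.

LEFT JOIN keeps every departments row; unmatched ones get NULL for employees columns.
Group by departments.id and compute SUM(e.hire_year). SUM over an all-NULL group is NULL.
  1: ids {5, 25} → SUM(e.hire_year)=4037
  4: ids {4} → SUM(e.hire_year)=2022
  6: ids {26} → SUM(e.hire_year)=2016
  11: ids {23} → SUM(e.hire_year)=2019
  14: ids {8, 18, 20, 22} → SUM(e.hire_year)=8074

Ops | 4037 ; Support | 2022 ; Sales | 2016 ; Research | 2019 ; HR | 8074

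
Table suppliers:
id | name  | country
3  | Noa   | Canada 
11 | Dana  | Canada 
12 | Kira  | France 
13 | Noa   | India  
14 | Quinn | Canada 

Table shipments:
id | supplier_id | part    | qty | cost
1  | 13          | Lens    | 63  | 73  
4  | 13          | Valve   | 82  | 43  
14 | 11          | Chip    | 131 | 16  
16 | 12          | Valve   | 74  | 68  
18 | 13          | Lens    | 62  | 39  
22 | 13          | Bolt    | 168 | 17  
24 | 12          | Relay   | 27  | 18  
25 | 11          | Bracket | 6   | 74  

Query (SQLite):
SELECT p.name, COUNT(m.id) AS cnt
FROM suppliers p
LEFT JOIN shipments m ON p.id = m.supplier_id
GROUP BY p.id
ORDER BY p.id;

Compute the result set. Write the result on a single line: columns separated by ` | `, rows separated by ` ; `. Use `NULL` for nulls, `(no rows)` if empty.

LEFT JOIN keeps every suppliers row; unmatched ones get NULL for shipments columns.
Group by suppliers.id and compute COUNT(m.id). COUNT(col) of an all-NULL group is 0.
  3: ids {—} → COUNT(m.id)=0
  11: ids {14, 25} → COUNT(m.id)=2
  12: ids {16, 24} → COUNT(m.id)=2
  13: ids {1, 4, 18, 22} → COUNT(m.id)=4
  14: ids {—} → COUNT(m.id)=0

Noa | 0 ; Dana | 2 ; Kira | 2 ; Noa | 4 ; Quinn | 0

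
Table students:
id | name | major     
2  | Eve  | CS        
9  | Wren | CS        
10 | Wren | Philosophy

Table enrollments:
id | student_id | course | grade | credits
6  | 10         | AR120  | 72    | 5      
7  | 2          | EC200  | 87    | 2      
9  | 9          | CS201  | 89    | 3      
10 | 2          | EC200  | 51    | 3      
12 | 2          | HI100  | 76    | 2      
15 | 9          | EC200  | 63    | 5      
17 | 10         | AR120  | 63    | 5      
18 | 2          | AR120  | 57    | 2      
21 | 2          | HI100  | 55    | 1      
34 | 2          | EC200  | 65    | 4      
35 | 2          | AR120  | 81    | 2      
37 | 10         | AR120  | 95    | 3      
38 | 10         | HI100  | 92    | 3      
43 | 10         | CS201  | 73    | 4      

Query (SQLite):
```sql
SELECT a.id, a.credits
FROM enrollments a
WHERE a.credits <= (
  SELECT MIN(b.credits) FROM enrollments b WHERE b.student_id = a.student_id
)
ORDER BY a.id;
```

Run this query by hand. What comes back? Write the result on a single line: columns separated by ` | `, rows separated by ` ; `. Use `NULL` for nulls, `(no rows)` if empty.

9 | 3 ; 21 | 1 ; 37 | 3 ; 38 | 3

For each enrollments row a, compute MIN(credits) over rows sharing a.student_id.
Keep row a if a.credits <= that per-group MIN.
  student_id=2: MIN(credits) = 1
  student_id=9: MIN(credits) = 3
  student_id=10: MIN(credits) = 3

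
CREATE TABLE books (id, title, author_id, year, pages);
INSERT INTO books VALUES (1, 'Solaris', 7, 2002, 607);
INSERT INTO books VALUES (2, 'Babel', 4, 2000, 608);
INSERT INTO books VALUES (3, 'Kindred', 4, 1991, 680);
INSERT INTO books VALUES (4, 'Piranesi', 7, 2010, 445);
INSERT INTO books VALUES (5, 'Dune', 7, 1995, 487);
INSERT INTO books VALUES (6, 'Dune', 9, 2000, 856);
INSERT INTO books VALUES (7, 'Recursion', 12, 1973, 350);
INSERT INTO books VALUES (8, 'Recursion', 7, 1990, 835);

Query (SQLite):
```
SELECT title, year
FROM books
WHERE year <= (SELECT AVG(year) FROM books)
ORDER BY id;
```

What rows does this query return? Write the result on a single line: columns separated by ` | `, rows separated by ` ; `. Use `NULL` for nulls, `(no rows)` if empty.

Kindred | 1991 ; Dune | 1995 ; Recursion | 1973 ; Recursion | 1990

Scalar subquery: AVG(year) over all books rows = 1995.125.
Keep rows where year <= that value.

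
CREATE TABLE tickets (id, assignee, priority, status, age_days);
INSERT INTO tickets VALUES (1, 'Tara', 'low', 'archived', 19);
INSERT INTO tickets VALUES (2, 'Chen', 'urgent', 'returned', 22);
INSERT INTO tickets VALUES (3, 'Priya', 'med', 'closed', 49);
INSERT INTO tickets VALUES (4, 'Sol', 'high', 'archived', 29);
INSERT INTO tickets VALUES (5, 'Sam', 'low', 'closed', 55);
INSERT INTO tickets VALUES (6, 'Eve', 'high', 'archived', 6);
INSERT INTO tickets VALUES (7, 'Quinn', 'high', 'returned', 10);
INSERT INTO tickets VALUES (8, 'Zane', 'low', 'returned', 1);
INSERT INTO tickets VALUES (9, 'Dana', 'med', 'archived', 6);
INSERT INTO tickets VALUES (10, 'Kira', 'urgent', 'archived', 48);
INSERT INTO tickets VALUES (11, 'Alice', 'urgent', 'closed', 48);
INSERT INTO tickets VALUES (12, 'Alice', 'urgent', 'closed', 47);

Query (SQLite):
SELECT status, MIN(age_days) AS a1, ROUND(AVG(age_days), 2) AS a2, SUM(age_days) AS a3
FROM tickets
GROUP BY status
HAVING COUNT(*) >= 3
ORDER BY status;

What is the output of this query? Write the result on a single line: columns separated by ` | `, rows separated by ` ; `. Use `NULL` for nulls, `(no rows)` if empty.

archived | 6 | 21.6 | 108 ; closed | 47 | 49.75 | 199 ; returned | 1 | 11 | 33

Group tickets by status.
Per group compute: MIN(age_days), ROUND(AVG(age_days), 2), SUM(age_days).
HAVING: drop groups with fewer than 3 rows.
  archived: ids {1, 4, 6, 9, 10} → MIN(age_days)=6, ROUND(AVG(age_days), 2)=21.6, SUM(age_days)=108
  closed: ids {3, 5, 11, 12} → MIN(age_days)=47, ROUND(AVG(age_days), 2)=49.75, SUM(age_days)=199
  returned: ids {2, 7, 8} → MIN(age_days)=1, ROUND(AVG(age_days), 2)=11, SUM(age_days)=33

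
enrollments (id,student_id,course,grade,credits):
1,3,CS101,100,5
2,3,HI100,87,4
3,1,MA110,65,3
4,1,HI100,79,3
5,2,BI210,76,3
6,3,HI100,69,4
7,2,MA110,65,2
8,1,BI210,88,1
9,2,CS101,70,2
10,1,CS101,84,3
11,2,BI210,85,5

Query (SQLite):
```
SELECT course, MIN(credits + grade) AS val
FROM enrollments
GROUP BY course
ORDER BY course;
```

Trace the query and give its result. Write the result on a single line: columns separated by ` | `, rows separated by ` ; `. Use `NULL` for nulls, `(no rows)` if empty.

For each row compute credits + grade.
Group by course; take MIN of the expression per group.
  BI210: ids {5, 8, 11} → MIN(credits + grade)=79
  CS101: ids {1, 9, 10} → MIN(credits + grade)=72
  HI100: ids {2, 4, 6} → MIN(credits + grade)=73
  MA110: ids {3, 7} → MIN(credits + grade)=67

BI210 | 79 ; CS101 | 72 ; HI100 | 73 ; MA110 | 67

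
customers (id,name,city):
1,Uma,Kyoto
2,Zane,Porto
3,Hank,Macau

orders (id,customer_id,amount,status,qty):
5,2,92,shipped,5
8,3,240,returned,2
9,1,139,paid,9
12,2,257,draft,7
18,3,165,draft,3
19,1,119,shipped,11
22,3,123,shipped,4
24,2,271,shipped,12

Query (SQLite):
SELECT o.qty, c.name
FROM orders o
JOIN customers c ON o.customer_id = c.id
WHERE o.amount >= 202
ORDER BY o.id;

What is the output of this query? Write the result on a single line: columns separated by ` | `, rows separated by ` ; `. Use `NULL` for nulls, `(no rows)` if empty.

Each orders row matches the customers row where customer_id = customers.id.
Then keep rows with o.amount >= 202.

2 | Hank ; 7 | Zane ; 12 | Zane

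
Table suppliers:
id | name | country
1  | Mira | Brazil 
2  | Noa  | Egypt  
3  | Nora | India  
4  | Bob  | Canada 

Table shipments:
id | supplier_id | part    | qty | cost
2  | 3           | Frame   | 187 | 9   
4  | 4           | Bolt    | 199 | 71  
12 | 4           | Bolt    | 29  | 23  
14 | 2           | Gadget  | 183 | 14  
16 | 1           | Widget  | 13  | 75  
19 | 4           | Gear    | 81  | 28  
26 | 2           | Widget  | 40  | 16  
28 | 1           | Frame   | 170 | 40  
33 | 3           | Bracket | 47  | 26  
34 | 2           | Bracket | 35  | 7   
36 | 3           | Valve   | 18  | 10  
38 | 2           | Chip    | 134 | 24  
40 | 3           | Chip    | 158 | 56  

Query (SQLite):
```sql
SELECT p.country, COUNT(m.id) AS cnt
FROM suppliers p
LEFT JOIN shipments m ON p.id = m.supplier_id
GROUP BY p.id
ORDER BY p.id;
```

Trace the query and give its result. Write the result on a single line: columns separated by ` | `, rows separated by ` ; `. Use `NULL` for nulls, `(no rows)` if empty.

Brazil | 2 ; Egypt | 4 ; India | 4 ; Canada | 3

LEFT JOIN keeps every suppliers row; unmatched ones get NULL for shipments columns.
Group by suppliers.id and compute COUNT(m.id). COUNT(col) of an all-NULL group is 0.
  1: ids {16, 28} → COUNT(m.id)=2
  2: ids {14, 26, 34, 38} → COUNT(m.id)=4
  3: ids {2, 33, 36, 40} → COUNT(m.id)=4
  4: ids {4, 12, 19} → COUNT(m.id)=3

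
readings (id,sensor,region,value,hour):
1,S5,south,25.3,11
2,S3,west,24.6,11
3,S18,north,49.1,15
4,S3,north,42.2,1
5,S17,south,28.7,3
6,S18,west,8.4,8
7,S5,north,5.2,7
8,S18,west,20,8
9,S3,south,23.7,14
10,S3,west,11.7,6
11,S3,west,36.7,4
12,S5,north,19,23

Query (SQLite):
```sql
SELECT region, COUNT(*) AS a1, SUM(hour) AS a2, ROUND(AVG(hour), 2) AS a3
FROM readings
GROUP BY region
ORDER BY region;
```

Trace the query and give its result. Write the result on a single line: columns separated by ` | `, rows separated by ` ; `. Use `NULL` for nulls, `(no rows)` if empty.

Group readings by region.
Per group compute: COUNT(*), SUM(hour), ROUND(AVG(hour), 2).
  north: ids {3, 4, 7, 12} → COUNT(*)=4, SUM(hour)=46, ROUND(AVG(hour), 2)=11.5
  south: ids {1, 5, 9} → COUNT(*)=3, SUM(hour)=28, ROUND(AVG(hour), 2)=9.33
  west: ids {2, 6, 8, 10, 11} → COUNT(*)=5, SUM(hour)=37, ROUND(AVG(hour), 2)=7.4

north | 4 | 46 | 11.5 ; south | 3 | 28 | 9.33 ; west | 5 | 37 | 7.4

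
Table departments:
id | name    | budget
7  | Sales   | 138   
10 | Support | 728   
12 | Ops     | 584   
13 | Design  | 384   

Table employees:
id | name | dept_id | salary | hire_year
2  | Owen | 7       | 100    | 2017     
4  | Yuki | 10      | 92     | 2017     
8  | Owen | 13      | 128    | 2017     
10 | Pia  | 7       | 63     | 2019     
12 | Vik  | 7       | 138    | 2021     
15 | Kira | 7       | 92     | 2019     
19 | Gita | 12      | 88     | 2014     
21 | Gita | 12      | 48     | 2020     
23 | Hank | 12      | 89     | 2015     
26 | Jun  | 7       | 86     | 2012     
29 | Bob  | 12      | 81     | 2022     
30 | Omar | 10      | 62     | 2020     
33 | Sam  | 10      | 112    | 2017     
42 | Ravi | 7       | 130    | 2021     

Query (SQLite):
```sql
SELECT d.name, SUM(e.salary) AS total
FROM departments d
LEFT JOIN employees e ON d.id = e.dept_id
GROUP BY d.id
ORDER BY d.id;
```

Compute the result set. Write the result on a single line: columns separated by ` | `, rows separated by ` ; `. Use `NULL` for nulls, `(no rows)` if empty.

LEFT JOIN keeps every departments row; unmatched ones get NULL for employees columns.
Group by departments.id and compute SUM(e.salary). SUM over an all-NULL group is NULL.
  7: ids {2, 10, 12, 15, 26, 42} → SUM(e.salary)=609
  10: ids {4, 30, 33} → SUM(e.salary)=266
  12: ids {19, 21, 23, 29} → SUM(e.salary)=306
  13: ids {8} → SUM(e.salary)=128

Sales | 609 ; Support | 266 ; Ops | 306 ; Design | 128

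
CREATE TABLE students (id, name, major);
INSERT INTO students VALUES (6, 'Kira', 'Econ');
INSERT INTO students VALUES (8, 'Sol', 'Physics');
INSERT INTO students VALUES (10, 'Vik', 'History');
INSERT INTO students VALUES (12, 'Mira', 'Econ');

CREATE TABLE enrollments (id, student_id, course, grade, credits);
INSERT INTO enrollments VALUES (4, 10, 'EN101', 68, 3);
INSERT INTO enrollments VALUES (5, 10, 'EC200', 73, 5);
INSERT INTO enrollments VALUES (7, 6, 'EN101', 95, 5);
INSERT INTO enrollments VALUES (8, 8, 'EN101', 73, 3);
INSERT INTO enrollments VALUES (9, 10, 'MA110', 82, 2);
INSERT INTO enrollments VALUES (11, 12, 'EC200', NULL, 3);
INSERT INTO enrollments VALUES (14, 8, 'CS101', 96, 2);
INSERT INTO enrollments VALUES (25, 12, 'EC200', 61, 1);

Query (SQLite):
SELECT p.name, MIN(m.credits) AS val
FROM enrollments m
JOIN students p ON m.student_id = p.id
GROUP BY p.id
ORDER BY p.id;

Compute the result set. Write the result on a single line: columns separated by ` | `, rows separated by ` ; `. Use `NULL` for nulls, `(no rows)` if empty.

Kira | 5 ; Sol | 2 ; Vik | 2 ; Mira | 1

Join each enrollments row to its students via student_id.
Group joined rows by students.id; compute MIN(m.credits) per group.
  6: ids {7} → MIN(m.credits)=5
  8: ids {8, 14} → MIN(m.credits)=2
  10: ids {4, 5, 9} → MIN(m.credits)=2
  12: ids {11, 25} → MIN(m.credits)=1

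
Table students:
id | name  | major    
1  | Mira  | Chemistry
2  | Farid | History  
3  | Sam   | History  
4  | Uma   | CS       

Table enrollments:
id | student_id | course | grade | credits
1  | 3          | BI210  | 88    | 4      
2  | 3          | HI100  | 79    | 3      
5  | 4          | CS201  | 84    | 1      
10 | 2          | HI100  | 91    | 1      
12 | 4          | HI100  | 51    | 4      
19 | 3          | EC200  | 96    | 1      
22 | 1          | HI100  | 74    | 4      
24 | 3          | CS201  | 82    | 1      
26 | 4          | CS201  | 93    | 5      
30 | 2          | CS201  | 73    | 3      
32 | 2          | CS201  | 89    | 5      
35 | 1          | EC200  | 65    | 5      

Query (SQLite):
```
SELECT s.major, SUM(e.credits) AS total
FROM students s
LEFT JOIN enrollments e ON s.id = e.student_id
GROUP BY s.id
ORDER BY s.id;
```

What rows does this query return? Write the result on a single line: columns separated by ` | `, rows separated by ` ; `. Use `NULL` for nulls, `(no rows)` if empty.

Chemistry | 9 ; History | 9 ; History | 9 ; CS | 10

LEFT JOIN keeps every students row; unmatched ones get NULL for enrollments columns.
Group by students.id and compute SUM(e.credits). SUM over an all-NULL group is NULL.
  1: ids {22, 35} → SUM(e.credits)=9
  2: ids {10, 30, 32} → SUM(e.credits)=9
  3: ids {1, 2, 19, 24} → SUM(e.credits)=9
  4: ids {5, 12, 26} → SUM(e.credits)=10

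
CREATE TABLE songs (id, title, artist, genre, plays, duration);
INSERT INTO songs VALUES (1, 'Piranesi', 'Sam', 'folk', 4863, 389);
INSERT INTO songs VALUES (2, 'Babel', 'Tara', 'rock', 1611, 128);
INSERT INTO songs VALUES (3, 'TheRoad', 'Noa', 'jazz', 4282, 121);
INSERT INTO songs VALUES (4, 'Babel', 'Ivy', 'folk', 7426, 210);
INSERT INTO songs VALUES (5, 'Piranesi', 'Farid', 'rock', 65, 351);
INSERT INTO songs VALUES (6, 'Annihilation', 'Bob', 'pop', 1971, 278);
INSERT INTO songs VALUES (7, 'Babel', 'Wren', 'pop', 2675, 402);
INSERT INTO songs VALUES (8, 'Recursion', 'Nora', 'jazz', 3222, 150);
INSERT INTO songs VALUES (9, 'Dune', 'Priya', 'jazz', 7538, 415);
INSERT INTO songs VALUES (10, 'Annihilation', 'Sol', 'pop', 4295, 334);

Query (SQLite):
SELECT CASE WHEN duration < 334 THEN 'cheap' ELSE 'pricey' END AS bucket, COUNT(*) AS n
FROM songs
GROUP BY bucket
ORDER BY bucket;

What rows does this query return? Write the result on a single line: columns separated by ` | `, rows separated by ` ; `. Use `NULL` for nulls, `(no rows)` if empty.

cheap | 5 ; pricey | 5

Bucket rows by duration < 334 → 'cheap' else 'pricey'; count each bucket.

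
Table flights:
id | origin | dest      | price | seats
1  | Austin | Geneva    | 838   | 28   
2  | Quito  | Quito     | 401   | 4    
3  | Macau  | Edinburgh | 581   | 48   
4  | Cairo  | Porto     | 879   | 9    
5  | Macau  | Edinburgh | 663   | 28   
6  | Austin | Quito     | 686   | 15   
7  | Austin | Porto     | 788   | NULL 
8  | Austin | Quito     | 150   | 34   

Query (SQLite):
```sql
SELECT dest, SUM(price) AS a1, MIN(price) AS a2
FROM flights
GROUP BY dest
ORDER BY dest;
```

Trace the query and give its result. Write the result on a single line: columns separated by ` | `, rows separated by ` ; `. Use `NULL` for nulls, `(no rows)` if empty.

Edinburgh | 1244 | 581 ; Geneva | 838 | 838 ; Porto | 1667 | 788 ; Quito | 1237 | 150

Group flights by dest.
Per group compute: SUM(price), MIN(price).
  Edinburgh: ids {3, 5} → SUM(price)=1244, MIN(price)=581
  Geneva: ids {1} → SUM(price)=838, MIN(price)=838
  Porto: ids {4, 7} → SUM(price)=1667, MIN(price)=788
  Quito: ids {2, 6, 8} → SUM(price)=1237, MIN(price)=150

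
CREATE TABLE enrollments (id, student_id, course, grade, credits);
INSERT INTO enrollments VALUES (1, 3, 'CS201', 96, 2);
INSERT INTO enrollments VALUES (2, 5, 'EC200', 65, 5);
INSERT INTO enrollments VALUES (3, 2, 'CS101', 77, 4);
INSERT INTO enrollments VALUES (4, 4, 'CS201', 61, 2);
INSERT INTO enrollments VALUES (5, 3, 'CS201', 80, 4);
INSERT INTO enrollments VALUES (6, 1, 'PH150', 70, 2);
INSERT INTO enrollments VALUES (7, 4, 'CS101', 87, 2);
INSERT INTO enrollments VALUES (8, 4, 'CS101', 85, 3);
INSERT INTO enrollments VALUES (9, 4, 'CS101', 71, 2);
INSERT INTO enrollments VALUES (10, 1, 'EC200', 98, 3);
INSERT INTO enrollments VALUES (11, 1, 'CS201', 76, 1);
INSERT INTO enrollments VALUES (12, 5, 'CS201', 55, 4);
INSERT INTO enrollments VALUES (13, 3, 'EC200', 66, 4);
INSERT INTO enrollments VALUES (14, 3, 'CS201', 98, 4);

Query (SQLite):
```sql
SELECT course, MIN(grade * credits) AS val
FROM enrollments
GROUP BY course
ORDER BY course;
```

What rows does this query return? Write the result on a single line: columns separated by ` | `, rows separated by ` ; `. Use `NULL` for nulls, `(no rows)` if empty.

For each row compute grade * credits.
Group by course; take MIN of the expression per group.
  CS101: ids {3, 7, 8, 9} → MIN(grade * credits)=142
  CS201: ids {1, 4, 5, 11, 12, 14} → MIN(grade * credits)=76
  EC200: ids {2, 10, 13} → MIN(grade * credits)=264
  PH150: ids {6} → MIN(grade * credits)=140

CS101 | 142 ; CS201 | 76 ; EC200 | 264 ; PH150 | 140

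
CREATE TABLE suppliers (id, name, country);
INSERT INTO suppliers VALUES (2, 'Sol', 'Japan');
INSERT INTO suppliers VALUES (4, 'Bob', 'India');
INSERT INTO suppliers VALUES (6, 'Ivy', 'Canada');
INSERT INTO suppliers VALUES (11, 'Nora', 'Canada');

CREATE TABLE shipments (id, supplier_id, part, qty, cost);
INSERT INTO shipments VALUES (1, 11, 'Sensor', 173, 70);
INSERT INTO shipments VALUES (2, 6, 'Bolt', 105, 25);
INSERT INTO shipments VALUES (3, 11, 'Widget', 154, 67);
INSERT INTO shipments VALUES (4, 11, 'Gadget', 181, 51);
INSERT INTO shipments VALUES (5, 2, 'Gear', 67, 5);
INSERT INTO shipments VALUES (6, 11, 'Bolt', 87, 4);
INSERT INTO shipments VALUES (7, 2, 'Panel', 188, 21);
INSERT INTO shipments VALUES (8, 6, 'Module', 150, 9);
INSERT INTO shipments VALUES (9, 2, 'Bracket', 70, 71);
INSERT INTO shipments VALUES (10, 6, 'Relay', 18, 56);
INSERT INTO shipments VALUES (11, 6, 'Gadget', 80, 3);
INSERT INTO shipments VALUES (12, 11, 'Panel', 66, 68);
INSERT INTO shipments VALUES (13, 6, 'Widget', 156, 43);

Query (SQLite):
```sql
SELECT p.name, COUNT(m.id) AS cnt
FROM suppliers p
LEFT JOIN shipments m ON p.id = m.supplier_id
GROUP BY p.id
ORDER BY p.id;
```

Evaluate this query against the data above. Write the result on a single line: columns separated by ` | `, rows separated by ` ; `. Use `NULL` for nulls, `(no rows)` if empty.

Sol | 3 ; Bob | 0 ; Ivy | 5 ; Nora | 5

LEFT JOIN keeps every suppliers row; unmatched ones get NULL for shipments columns.
Group by suppliers.id and compute COUNT(m.id). COUNT(col) of an all-NULL group is 0.
  2: ids {5, 7, 9} → COUNT(m.id)=3
  4: ids {—} → COUNT(m.id)=0
  6: ids {2, 8, 10, 11, 13} → COUNT(m.id)=5
  11: ids {1, 3, 4, 6, 12} → COUNT(m.id)=5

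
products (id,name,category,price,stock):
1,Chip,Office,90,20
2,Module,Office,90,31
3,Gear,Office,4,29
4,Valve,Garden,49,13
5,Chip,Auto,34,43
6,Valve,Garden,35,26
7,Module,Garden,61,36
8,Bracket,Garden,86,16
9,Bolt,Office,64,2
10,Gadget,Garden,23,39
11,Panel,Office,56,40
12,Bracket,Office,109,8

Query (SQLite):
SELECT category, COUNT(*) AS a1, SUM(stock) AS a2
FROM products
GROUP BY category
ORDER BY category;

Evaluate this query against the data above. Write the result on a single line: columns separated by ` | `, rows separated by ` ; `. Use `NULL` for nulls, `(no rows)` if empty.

Auto | 1 | 43 ; Garden | 5 | 130 ; Office | 6 | 130

Group products by category.
Per group compute: COUNT(*), SUM(stock).
  Auto: ids {5} → COUNT(*)=1, SUM(stock)=43
  Garden: ids {4, 6, 7, 8, 10} → COUNT(*)=5, SUM(stock)=130
  Office: ids {1, 2, 3, 9, 11, 12} → COUNT(*)=6, SUM(stock)=130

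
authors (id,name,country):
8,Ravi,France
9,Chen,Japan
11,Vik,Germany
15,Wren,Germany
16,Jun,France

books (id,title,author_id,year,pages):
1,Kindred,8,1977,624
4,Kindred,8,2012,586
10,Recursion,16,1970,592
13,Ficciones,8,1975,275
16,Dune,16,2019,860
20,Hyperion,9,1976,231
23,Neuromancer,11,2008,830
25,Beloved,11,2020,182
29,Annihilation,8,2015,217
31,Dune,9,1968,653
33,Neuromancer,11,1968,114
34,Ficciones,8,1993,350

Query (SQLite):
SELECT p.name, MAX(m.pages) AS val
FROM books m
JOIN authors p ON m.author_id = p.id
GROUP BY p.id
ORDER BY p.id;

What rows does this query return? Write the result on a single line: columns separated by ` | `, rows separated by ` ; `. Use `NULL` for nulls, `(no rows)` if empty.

Join each books row to its authors via author_id.
Group joined rows by authors.id; compute MAX(m.pages) per group.
  8: ids {1, 4, 13, 29, 34} → MAX(m.pages)=624
  9: ids {20, 31} → MAX(m.pages)=653
  11: ids {23, 25, 33} → MAX(m.pages)=830
  16: ids {10, 16} → MAX(m.pages)=860

Ravi | 624 ; Chen | 653 ; Vik | 830 ; Jun | 860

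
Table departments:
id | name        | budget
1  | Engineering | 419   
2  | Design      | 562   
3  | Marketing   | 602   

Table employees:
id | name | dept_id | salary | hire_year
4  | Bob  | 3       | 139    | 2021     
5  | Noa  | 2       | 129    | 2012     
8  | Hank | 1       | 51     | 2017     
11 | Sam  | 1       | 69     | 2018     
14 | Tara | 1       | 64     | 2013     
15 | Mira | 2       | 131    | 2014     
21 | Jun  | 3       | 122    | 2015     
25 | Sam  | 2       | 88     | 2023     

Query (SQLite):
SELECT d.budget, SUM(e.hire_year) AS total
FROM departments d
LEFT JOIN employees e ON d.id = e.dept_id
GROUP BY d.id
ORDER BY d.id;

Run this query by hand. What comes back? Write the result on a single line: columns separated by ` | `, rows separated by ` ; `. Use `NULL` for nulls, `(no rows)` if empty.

419 | 6048 ; 562 | 6049 ; 602 | 4036

LEFT JOIN keeps every departments row; unmatched ones get NULL for employees columns.
Group by departments.id and compute SUM(e.hire_year). SUM over an all-NULL group is NULL.
  1: ids {8, 11, 14} → SUM(e.hire_year)=6048
  2: ids {5, 15, 25} → SUM(e.hire_year)=6049
  3: ids {4, 21} → SUM(e.hire_year)=4036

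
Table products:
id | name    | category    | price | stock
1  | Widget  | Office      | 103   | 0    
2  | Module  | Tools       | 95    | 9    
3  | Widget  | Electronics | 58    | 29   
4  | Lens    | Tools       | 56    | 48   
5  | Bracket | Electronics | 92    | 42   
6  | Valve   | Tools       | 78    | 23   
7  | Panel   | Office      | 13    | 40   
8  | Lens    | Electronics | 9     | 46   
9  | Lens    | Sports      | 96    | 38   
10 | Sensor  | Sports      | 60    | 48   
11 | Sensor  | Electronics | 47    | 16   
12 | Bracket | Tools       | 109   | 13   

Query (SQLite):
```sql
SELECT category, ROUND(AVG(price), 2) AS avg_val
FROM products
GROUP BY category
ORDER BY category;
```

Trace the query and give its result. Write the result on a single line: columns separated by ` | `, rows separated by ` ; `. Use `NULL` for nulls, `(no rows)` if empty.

Partition products by category; compute ROUND(AVG(price), 2) within each group.
  Electronics: ids {3, 5, 8, 11} → ROUND(AVG(price), 2)=51.5
  Office: ids {1, 7} → ROUND(AVG(price), 2)=58
  Sports: ids {9, 10} → ROUND(AVG(price), 2)=78
  Tools: ids {2, 4, 6, 12} → ROUND(AVG(price), 2)=84.5

Electronics | 51.5 ; Office | 58 ; Sports | 78 ; Tools | 84.5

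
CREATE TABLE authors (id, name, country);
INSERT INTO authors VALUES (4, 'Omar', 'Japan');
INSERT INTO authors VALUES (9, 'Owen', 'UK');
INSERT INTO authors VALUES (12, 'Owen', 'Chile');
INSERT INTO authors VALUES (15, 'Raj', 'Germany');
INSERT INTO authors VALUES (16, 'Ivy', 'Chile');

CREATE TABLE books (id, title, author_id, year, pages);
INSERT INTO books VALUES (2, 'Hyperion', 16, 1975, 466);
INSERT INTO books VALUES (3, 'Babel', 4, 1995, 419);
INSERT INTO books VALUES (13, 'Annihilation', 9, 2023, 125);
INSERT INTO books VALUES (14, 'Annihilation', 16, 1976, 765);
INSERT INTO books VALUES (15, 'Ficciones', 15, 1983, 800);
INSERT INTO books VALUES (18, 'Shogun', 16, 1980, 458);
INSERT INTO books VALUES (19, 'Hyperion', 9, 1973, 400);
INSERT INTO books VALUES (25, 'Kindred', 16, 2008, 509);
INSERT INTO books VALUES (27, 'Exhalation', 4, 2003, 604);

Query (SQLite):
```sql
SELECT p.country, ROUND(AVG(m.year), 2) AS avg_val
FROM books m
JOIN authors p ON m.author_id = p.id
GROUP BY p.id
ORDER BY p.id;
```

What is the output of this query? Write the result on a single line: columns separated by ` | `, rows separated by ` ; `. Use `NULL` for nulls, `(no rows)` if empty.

Join each books row to its authors via author_id.
Group joined rows by authors.id; compute ROUND(AVG(m.year), 2) per group.
  4: ids {3, 27} → ROUND(AVG(m.year), 2)=1999
  9: ids {13, 19} → ROUND(AVG(m.year), 2)=1998
  15: ids {15} → ROUND(AVG(m.year), 2)=1983
  16: ids {2, 14, 18, 25} → ROUND(AVG(m.year), 2)=1984.75

Japan | 1999 ; UK | 1998 ; Germany | 1983 ; Chile | 1984.75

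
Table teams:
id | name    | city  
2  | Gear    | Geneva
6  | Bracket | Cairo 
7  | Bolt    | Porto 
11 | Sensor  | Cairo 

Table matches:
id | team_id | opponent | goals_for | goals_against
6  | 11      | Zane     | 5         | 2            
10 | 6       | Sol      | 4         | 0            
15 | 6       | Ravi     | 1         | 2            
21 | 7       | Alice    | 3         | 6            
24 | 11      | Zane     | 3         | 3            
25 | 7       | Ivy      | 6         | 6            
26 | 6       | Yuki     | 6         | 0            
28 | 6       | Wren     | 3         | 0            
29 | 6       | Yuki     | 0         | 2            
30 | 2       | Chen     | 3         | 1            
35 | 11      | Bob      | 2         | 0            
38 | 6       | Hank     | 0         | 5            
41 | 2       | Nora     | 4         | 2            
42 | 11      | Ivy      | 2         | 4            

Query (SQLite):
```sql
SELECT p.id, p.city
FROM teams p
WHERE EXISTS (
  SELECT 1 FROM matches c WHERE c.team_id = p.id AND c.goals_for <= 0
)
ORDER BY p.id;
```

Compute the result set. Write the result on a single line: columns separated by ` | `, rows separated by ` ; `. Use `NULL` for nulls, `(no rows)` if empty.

6 | Cairo

For each teams row, check whether any matches with matching team_id has goals_for <= 0.
Keep rows where that is true.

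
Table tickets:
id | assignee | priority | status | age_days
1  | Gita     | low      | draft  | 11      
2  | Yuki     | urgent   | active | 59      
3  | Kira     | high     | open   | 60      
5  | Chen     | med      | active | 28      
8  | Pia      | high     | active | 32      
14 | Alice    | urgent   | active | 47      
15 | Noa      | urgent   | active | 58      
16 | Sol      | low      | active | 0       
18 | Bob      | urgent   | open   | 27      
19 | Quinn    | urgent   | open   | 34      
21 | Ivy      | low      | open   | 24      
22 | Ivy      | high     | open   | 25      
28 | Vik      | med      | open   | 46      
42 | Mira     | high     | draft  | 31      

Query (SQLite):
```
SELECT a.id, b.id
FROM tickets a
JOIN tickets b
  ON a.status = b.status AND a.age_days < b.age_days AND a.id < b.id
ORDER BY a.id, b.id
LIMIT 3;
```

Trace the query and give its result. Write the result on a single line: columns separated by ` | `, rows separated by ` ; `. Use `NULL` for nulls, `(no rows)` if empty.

Pairs (a,b) with same status, a.age_days < b.age_days, a.id < b.id.
status groups: active:{2,5,8,14,15,16} draft:{1,42} open:{3,18,19,21,22,28}
Ordered by (a.id, b.id); first 3.

1 | 42 ; 5 | 8 ; 5 | 14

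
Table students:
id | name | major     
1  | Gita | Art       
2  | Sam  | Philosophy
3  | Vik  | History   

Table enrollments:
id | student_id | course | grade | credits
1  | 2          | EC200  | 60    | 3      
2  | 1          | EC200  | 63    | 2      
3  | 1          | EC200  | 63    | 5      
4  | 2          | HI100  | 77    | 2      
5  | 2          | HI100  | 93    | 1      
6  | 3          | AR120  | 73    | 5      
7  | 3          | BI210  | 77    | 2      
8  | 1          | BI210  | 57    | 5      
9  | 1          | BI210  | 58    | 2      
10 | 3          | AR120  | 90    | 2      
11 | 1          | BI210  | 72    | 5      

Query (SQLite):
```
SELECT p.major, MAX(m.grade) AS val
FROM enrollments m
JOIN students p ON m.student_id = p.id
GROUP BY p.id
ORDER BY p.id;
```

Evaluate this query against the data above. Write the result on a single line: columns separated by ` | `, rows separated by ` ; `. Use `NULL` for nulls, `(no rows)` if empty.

Art | 72 ; Philosophy | 93 ; History | 90

Join each enrollments row to its students via student_id.
Group joined rows by students.id; compute MAX(m.grade) per group.
  1: ids {2, 3, 8, 9, 11} → MAX(m.grade)=72
  2: ids {1, 4, 5} → MAX(m.grade)=93
  3: ids {6, 7, 10} → MAX(m.grade)=90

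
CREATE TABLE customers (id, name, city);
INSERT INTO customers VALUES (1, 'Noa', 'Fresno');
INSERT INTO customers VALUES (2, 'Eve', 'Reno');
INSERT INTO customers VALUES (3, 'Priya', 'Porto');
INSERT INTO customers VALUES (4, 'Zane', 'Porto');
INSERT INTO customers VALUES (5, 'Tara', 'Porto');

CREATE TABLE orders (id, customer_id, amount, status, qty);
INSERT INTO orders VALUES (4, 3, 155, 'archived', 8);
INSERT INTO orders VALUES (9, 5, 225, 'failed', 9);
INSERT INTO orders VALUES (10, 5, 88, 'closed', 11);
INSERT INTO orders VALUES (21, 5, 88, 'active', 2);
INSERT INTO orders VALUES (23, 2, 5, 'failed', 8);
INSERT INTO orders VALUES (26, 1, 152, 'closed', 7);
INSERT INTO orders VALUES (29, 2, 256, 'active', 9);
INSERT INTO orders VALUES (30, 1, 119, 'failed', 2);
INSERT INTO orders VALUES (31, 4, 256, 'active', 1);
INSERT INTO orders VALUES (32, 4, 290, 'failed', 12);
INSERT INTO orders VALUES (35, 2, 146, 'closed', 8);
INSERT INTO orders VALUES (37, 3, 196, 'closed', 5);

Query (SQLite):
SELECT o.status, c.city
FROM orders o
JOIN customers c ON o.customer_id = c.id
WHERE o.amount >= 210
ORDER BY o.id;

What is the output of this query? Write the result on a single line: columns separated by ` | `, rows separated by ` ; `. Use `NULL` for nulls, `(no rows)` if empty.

failed | Porto ; active | Reno ; active | Porto ; failed | Porto

Each orders row matches the customers row where customer_id = customers.id.
Then keep rows with o.amount >= 210.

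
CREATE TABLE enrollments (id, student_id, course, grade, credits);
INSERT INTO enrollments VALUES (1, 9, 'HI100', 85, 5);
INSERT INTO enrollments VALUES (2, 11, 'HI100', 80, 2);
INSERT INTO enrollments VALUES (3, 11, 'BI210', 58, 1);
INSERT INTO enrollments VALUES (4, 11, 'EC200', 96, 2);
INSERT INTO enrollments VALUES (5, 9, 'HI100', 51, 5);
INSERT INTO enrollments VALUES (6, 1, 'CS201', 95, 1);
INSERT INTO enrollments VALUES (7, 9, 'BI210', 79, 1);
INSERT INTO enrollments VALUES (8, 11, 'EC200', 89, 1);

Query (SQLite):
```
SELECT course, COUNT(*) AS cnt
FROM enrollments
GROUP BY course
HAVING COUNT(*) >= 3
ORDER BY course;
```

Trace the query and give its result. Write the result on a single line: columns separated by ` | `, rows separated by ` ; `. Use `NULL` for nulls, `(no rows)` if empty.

Partition enrollments by course; compute COUNT(*) within each group.
HAVING: keep groups with count ≥ 3.
  BI210: ids {3, 7} → COUNT(*)=2
  CS201: ids {6} → COUNT(*)=1
  EC200: ids {4, 8} → COUNT(*)=2
  HI100: ids {1, 2, 5} → COUNT(*)=3

HI100 | 3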